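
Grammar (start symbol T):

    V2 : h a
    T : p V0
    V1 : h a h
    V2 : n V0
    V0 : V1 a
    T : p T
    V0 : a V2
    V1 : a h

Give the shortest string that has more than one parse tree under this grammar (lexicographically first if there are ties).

length 4: p a h a has 2 parse trees

Two derivations of p a h a:
  T ⇒ p V0 ⇒ p V1 a ⇒ p a h a
  T ⇒ p V0 ⇒ p a V2 ⇒ p a h a

p a h a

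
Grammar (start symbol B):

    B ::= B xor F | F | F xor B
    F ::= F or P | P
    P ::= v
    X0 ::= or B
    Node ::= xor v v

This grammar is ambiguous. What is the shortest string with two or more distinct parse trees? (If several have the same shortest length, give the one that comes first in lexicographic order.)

length 1: no string has ≥2 trees
length 3: v xor v has 2 parse trees

Two derivations of v xor v:
  B ⇒ B xor F ⇒ F xor F ⇒ P xor F ⇒ v xor F ⇒ v xor P ⇒ v xor v
  B ⇒ F xor B ⇒ P xor B ⇒ v xor B ⇒ v xor F ⇒ v xor P ⇒ v xor v

v xor v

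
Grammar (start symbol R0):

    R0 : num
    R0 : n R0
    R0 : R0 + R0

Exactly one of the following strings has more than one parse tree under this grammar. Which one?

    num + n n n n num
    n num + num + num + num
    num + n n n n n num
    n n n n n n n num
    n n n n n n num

num + n n n n num: 1 tree
n num + num + num + num: 14 trees
num + n n n n n num: 1 tree
n n n n n n n num: 1 tree
n n n n n n num: 1 tree

n num + num + num + num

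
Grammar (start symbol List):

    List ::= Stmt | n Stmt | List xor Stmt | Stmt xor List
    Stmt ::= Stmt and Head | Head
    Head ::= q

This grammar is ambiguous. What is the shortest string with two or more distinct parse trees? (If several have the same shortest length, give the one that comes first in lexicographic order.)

length 1: no string has ≥2 trees
length 2: no string has ≥2 trees
length 3: q xor q has 2 parse trees

Two derivations of q xor q:
  List ⇒ List xor Stmt ⇒ Stmt xor Stmt ⇒ Head xor Stmt ⇒ q xor Stmt ⇒ q xor Head ⇒ q xor q
  List ⇒ Stmt xor List ⇒ Head xor List ⇒ q xor List ⇒ q xor Stmt ⇒ q xor Head ⇒ q xor q

q xor q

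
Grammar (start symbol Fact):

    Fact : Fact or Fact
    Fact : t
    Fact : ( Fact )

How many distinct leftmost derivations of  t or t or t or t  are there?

5

Parse trees for t or t or t or t:
  [Fact [Fact t] or [Fact [Fact t] or [Fact [Fact t] or [Fact t]]]]
  [Fact [Fact t] or [Fact [Fact [Fact t] or [Fact t]] or [Fact t]]]
  [Fact [Fact [Fact t] or [Fact t]] or [Fact [Fact t] or [Fact t]]]
  [Fact [Fact [Fact t] or [Fact [Fact t] or [Fact t]]] or [Fact t]]
  [Fact [Fact [Fact [Fact t] or [Fact t]] or [Fact t]] or [Fact t]]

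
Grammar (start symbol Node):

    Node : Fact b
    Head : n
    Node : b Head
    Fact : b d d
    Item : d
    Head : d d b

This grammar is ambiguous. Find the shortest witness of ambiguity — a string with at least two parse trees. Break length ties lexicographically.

length 2: no string has ≥2 trees
length 4: b d d b has 2 parse trees

Two derivations of b d d b:
  Node ⇒ Fact b ⇒ b d d b
  Node ⇒ b Head ⇒ b d d b

b d d b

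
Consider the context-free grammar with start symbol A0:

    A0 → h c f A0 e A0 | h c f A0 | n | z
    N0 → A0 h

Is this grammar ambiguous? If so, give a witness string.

Witness: h c f h c f n e n

Derivation 1: A0 ⇒ h c f A0 e A0 ⇒ h c f h c f A0 e A0 ⇒ h c f h c f n e A0 ⇒ h c f h c f n e n
Derivation 2: A0 ⇒ h c f A0 ⇒ h c f h c f A0 e A0 ⇒ h c f h c f n e A0 ⇒ h c f h c f n e n

Two distinct leftmost derivations for the same string.

Ambiguous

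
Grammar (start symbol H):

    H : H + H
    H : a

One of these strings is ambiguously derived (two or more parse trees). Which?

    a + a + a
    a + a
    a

a + a + a

a + a + a: 2 trees
a + a: 1 tree
a: 1 tree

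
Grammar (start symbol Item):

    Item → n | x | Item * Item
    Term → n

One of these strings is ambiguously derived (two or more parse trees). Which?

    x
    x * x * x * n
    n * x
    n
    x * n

x * x * x * n

x: 1 tree
x * x * x * n: 5 trees
n * x: 1 tree
n: 1 tree
x * n: 1 tree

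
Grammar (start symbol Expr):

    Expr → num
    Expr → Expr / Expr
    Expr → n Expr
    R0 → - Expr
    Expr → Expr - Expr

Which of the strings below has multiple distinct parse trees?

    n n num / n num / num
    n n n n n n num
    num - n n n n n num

n n num / n num / num

n n num / n num / num: 12 trees
n n n n n n num: 1 tree
num - n n n n n num: 1 tree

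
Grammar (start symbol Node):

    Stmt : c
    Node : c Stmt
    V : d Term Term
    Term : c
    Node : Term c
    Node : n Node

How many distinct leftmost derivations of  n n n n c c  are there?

2

Parse trees for n n n n c c:
  [Node n [Node n [Node n [Node n [Node c [Stmt c]]]]]]
  [Node n [Node n [Node n [Node n [Node [Term c] c]]]]]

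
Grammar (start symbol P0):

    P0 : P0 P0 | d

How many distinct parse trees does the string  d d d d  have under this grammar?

5

Parse trees for d d d d:
  [P0 [P0 d] [P0 [P0 d] [P0 [P0 d] [P0 d]]]]
  [P0 [P0 d] [P0 [P0 [P0 d] [P0 d]] [P0 d]]]
  [P0 [P0 [P0 d] [P0 d]] [P0 [P0 d] [P0 d]]]
  [P0 [P0 [P0 d] [P0 [P0 d] [P0 d]]] [P0 d]]
  [P0 [P0 [P0 [P0 d] [P0 d]] [P0 d]] [P0 d]]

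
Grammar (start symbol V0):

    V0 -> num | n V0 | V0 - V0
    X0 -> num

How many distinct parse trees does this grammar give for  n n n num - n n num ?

Parse trees for n n n num - n n num:
  [V0 n [V0 n [V0 n [V0 [V0 num] - [V0 n [V0 n [V0 num]]]]]]]
  [V0 n [V0 n [V0 [V0 n [V0 num]] - [V0 n [V0 n [V0 num]]]]]]
  [V0 n [V0 [V0 n [V0 n [V0 num]]] - [V0 n [V0 n [V0 num]]]]]
  [V0 [V0 n [V0 n [V0 n [V0 num]]]] - [V0 n [V0 n [V0 num]]]]

4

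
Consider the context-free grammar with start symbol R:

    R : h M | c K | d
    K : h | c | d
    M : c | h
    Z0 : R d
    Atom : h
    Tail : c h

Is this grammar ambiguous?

(Z0, Atom, Tail are unreachable from R, so their rules don't affect L(R).) Each reachable nonterminal has at most one production per leading terminal, and all productions are right-linear; the derivation is determined token-by-token.

Unambiguous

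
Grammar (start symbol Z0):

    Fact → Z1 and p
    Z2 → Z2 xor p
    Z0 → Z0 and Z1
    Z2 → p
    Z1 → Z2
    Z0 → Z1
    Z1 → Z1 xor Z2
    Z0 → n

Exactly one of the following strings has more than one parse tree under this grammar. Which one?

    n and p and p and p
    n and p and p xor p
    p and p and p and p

n and p and p xor p

n and p and p and p: 1 tree
n and p and p xor p: 2 trees
p and p and p and p: 1 tree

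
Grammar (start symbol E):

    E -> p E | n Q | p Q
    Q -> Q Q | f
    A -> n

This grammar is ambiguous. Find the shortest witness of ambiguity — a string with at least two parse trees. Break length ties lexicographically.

n f f f

length 2: no string has ≥2 trees
length 3: no string has ≥2 trees
length 4: n f f f has 2 parse trees

Two derivations of n f f f:
  E ⇒ n Q ⇒ n Q Q ⇒ n Q Q Q ⇒ n f Q Q ⇒ n f f Q ⇒ n f f f
  E ⇒ n Q ⇒ n Q Q ⇒ n f Q ⇒ n f Q Q ⇒ n f f Q ⇒ n f f f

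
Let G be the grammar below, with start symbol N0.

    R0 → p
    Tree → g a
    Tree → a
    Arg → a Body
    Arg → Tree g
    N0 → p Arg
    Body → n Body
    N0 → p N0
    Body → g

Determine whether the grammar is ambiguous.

Witness: p a g

Derivation 1: N0 ⇒ p Arg ⇒ p a Body ⇒ p a g
Derivation 2: N0 ⇒ p Arg ⇒ p Tree g ⇒ p a g

Two distinct leftmost derivations for the same string.

Ambiguous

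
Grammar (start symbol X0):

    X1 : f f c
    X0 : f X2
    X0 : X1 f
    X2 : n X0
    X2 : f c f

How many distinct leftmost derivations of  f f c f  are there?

Parse trees for f f c f:
  [X0 f [X2 f c f]]
  [X0 [X1 f f c] f]

2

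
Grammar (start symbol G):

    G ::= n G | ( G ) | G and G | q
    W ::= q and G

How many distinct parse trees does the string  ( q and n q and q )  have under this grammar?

3

Parse trees for ( q and n q and q ):
  [G ( [G [G q] and [G n [G [G q] and [G q]]]] )]
  [G ( [G [G q] and [G [G n [G q]] and [G q]]] )]
  [G ( [G [G [G q] and [G n [G q]]] and [G q]] )]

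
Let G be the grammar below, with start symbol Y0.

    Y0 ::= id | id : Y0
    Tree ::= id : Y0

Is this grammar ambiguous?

Unambiguous

(Tree is unreachable from Y0, so its rules don't affect L(Y0).) The reachable grammar is A → atom sep A | atom. Each atom is followed by either the separator (recurse) or end-of-string (stop) — no choice point.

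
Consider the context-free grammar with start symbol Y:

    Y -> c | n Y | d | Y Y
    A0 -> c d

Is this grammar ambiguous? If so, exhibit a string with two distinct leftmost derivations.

Ambiguous

Witness: c c c

Derivation 1: Y ⇒ Y Y ⇒ c Y ⇒ c Y Y ⇒ c c Y ⇒ c c c
Derivation 2: Y ⇒ Y Y ⇒ Y Y Y ⇒ c Y Y ⇒ c c Y ⇒ c c c

Two distinct leftmost derivations for the same string.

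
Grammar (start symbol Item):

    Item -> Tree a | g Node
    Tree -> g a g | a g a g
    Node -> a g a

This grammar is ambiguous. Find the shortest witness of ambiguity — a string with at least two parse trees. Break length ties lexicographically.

length 4: g a g a has 2 parse trees

Two derivations of g a g a:
  Item ⇒ Tree a ⇒ g a g a
  Item ⇒ g Node ⇒ g a g a

g a g a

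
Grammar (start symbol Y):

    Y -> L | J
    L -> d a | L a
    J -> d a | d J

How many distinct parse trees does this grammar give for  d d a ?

1

Parse trees for d d a:
  [Y [J d [J d a]]]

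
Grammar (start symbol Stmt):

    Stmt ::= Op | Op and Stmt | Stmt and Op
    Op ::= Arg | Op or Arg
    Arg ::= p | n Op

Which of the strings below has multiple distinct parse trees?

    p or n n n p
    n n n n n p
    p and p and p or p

p and p and p or p

p or n n n p: 1 tree
n n n n n p: 1 tree
p and p and p or p: 4 trees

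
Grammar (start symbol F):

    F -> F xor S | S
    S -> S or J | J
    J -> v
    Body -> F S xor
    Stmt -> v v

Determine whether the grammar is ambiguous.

(Body, Stmt are unreachable from F, so their rules don't affect L(F).) The grammar is stratified — F handles 'xor' (left-recursive), S handles 'or', J atoms. Each operator has a fixed associativity and precedence level, so every string has one parse.

Unambiguous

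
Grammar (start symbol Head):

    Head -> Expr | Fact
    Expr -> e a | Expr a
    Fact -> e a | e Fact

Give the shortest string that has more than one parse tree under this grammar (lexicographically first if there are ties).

length 2: e a has 2 parse trees

Two derivations of e a:
  Head ⇒ Expr ⇒ e a
  Head ⇒ Fact ⇒ e a

e a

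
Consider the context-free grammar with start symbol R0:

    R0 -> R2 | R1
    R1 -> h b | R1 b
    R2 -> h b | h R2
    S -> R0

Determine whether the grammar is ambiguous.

Witness: h b

Derivation 1: R0 ⇒ R2 ⇒ h b
Derivation 2: R0 ⇒ R1 ⇒ h b

Two distinct leftmost derivations for the same string.

Ambiguous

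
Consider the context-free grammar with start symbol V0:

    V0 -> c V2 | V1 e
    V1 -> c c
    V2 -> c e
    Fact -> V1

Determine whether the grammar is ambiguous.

Ambiguous

Witness: c c e

Derivation 1: V0 ⇒ c V2 ⇒ c c e
Derivation 2: V0 ⇒ V1 e ⇒ c c e

Two distinct leftmost derivations for the same string.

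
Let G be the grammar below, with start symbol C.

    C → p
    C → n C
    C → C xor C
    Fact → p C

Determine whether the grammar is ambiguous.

Witness: n p xor p

Derivation 1: C ⇒ n C ⇒ n C xor C ⇒ n p xor C ⇒ n p xor p
Derivation 2: C ⇒ C xor C ⇒ n C xor C ⇒ n p xor C ⇒ n p xor p

Two distinct leftmost derivations for the same string.

Ambiguous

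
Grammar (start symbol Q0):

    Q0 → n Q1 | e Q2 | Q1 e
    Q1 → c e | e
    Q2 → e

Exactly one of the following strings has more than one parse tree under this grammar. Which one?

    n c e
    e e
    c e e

n c e: 1 tree
e e: 2 trees
c e e: 1 tree

e e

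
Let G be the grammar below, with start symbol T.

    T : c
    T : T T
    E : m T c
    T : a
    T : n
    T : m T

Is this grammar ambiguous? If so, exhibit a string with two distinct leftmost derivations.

Ambiguous

Witness: a a a

Derivation 1: T ⇒ T T ⇒ T T T ⇒ a T T ⇒ a a T ⇒ a a a
Derivation 2: T ⇒ T T ⇒ a T ⇒ a T T ⇒ a a T ⇒ a a a

Two distinct leftmost derivations for the same string.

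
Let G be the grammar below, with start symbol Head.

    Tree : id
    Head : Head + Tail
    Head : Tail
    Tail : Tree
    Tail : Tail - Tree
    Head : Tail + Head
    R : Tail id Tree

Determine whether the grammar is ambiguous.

Witness: id + id

Derivation 1: Head ⇒ Head + Tail ⇒ Tail + Tail ⇒ Tree + Tail ⇒ id + Tail ⇒ id + Tree ⇒ id + id
Derivation 2: Head ⇒ Tail + Head ⇒ Tree + Head ⇒ id + Head ⇒ id + Tail ⇒ id + Tree ⇒ id + id

Two distinct leftmost derivations for the same string.

Ambiguous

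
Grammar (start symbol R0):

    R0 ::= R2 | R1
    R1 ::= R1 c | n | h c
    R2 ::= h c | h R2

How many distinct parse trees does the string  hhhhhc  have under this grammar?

Parse trees for hhhhhc:
  [R0 [R2 h [R2 h [R2 h [R2 h [R2 h c]]]]]]

1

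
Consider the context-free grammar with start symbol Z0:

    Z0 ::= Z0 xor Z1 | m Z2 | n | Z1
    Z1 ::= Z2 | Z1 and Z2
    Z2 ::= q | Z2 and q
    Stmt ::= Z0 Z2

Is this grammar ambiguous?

Ambiguous

Witness: q and q

Derivation 1: Z0 ⇒ Z1 ⇒ Z2 ⇒ Z2 and q ⇒ q and q
Derivation 2: Z0 ⇒ Z1 ⇒ Z1 and Z2 ⇒ Z2 and Z2 ⇒ q and Z2 ⇒ q and q

Two distinct leftmost derivations for the same string.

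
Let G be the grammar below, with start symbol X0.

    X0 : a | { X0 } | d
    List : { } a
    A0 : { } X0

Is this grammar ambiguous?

Unambiguous

Only X0 is reachable from X0; ignoring the rest: L(X0) is { openⁿ atom closeⁿ : n ≥ 0 }. The bracket depth fixes n, and the derivation is forced at every step.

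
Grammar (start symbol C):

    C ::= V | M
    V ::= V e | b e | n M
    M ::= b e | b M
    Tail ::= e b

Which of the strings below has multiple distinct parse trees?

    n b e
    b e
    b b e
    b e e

b e

n b e: 1 tree
b e: 2 trees
b b e: 1 tree
b e e: 1 tree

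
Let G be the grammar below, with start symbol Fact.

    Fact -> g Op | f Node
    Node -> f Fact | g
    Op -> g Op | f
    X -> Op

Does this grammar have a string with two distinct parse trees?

Unambiguous

Only Fact, Node, Op are reachable from Fact; ignoring the rest: Each reachable nonterminal has at most one production per leading terminal, and all productions are right-linear; the derivation is determined token-by-token.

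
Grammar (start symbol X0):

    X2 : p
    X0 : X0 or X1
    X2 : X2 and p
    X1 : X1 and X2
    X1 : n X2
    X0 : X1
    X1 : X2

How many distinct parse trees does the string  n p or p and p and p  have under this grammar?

Parse trees for n p or p and p and p:
  [X0 [X0 [X1 n [X2 p]]] or [X1 [X1 [X2 p]] and [X2 [X2 p] and p]]]
  [X0 [X0 [X1 n [X2 p]]] or [X1 [X1 [X1 [X2 p]] and [X2 p]] and [X2 p]]]
  [X0 [X0 [X1 n [X2 p]]] or [X1 [X1 [X2 [X2 p] and p]] and [X2 p]]]
  [X0 [X0 [X1 n [X2 p]]] or [X1 [X2 [X2 [X2 p] and p] and p]]]

4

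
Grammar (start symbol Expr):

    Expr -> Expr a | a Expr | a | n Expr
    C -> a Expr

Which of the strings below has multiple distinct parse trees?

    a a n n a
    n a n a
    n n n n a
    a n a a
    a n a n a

a a n n a: 1 tree
n a n a: 1 tree
n n n n a: 1 tree
a n a a: 4 trees
a n a n a: 1 tree

a n a a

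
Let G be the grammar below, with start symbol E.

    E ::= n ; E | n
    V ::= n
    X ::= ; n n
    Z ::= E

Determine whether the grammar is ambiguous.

(V, X, Z are unreachable from E, so their rules don't affect L(E).) Right-recursive list with a separator: after each atom, whether the separator follows determines the rule. One parse per string.

Unambiguous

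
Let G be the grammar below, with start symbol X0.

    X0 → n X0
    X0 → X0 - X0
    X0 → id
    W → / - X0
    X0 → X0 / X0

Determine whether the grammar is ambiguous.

Witness: n id - id

Derivation 1: X0 ⇒ n X0 ⇒ n X0 - X0 ⇒ n id - X0 ⇒ n id - id
Derivation 2: X0 ⇒ X0 - X0 ⇒ n X0 - X0 ⇒ n id - X0 ⇒ n id - id

Two distinct leftmost derivations for the same string.

Ambiguous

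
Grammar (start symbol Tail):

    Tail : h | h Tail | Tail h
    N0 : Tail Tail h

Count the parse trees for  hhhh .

8

Parse trees for hhhh:
  [Tail h [Tail h [Tail h [Tail h]]]]
  [Tail h [Tail h [Tail [Tail h] h]]]
  [Tail h [Tail [Tail h [Tail h]] h]]
  [Tail h [Tail [Tail [Tail h] h] h]]
  [Tail [Tail h [Tail h [Tail h]]] h]
  [Tail [Tail h [Tail [Tail h] h]] h]
  [Tail [Tail [Tail h [Tail h]] h] h]
  [Tail [Tail [Tail [Tail h] h] h] h]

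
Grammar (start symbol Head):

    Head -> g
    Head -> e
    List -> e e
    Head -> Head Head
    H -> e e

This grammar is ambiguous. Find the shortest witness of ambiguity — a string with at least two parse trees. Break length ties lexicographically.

e e e

length 1: no string has ≥2 trees
length 2: no string has ≥2 trees
length 3: e e e has 2 parse trees

Two derivations of e e e:
  Head ⇒ Head Head ⇒ e Head ⇒ e Head Head ⇒ e e Head ⇒ e e e
  Head ⇒ Head Head ⇒ Head Head Head ⇒ e Head Head ⇒ e e Head ⇒ e e e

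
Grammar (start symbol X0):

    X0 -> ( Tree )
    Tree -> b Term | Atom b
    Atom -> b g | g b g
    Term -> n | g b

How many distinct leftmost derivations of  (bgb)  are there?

2

Parse trees for (bgb):
  [X0 ( [Tree b [Term g b]] )]
  [X0 ( [Tree [Atom b g] b] )]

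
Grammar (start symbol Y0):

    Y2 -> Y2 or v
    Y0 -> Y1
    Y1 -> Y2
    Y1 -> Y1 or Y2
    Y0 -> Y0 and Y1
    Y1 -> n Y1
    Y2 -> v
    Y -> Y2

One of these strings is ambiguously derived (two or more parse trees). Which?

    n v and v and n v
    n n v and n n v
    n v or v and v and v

n v and v and n v: 1 tree
n n v and n n v: 1 tree
n v or v and v and v: 3 trees

n v or v and v and v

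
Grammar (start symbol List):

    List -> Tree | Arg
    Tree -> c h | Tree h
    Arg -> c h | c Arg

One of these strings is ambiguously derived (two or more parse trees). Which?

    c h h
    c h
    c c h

c h h: 1 tree
c h: 2 trees
c c h: 1 tree

c h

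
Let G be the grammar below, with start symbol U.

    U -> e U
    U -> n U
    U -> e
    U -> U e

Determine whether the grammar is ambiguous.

Ambiguous

Witness: e e

Derivation 1: U ⇒ e U ⇒ e e
Derivation 2: U ⇒ U e ⇒ e e

Two distinct leftmost derivations for the same string.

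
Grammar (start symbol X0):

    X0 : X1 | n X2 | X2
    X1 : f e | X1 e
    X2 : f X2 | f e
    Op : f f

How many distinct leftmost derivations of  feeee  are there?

Parse trees for feeee:
  [X0 [X1 [X1 [X1 [X1 f e] e] e] e]]

1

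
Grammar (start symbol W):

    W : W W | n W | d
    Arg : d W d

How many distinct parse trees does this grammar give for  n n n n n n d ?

Parse trees for n n n n n n d:
  [W n [W n [W n [W n [W n [W n [W d]]]]]]]

1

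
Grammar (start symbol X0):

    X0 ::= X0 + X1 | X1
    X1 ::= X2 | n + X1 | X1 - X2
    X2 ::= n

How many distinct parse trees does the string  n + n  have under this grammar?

2

Parse trees for n + n:
  [X0 [X0 [X1 [X2 n]]] + [X1 [X2 n]]]
  [X0 [X1 n + [X1 [X2 n]]]]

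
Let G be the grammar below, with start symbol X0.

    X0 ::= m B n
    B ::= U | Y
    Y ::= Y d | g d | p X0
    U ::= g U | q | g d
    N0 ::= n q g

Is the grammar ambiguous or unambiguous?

Ambiguous

Witness: m g d n

Derivation 1: X0 ⇒ m B n ⇒ m U n ⇒ m g d n
Derivation 2: X0 ⇒ m B n ⇒ m Y n ⇒ m g d n

Two distinct leftmost derivations for the same string.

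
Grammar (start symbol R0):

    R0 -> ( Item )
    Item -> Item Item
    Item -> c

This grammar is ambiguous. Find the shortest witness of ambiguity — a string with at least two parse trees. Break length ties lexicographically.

( c c c )

length 3: no string has ≥2 trees
length 4: no string has ≥2 trees
length 5: ( c c c ) has 2 parse trees

Two derivations of ( c c c ):
  R0 ⇒ ( Item ) ⇒ ( Item Item ) ⇒ ( Item Item Item ) ⇒ ( c Item Item ) ⇒ ( c c Item ) ⇒ ( c c c )
  R0 ⇒ ( Item ) ⇒ ( Item Item ) ⇒ ( c Item ) ⇒ ( c Item Item ) ⇒ ( c c Item ) ⇒ ( c c c )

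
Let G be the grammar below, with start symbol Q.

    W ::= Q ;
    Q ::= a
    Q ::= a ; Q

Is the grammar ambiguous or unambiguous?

Unambiguous

(W is unreachable from Q, so its rules don't affect L(Q).) Right-recursive list with a separator: after each atom, whether the separator follows determines the rule. One parse per string.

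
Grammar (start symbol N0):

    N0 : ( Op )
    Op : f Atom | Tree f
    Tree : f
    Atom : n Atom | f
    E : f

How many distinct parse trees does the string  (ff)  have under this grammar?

Parse trees for (ff):
  [N0 ( [Op f [Atom f]] )]
  [N0 ( [Op [Tree f] f] )]

2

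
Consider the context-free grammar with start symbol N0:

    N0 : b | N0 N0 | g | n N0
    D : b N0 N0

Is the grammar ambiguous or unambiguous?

Witness: b b b

Derivation 1: N0 ⇒ N0 N0 ⇒ b N0 ⇒ b N0 N0 ⇒ b b N0 ⇒ b b b
Derivation 2: N0 ⇒ N0 N0 ⇒ N0 N0 N0 ⇒ b N0 N0 ⇒ b b N0 ⇒ b b b

Two distinct leftmost derivations for the same string.

Ambiguous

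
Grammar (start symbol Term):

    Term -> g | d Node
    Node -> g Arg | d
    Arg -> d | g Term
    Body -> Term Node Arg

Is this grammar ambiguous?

Unambiguous

(Body is unreachable from Term, so its rules don't affect L(Term).) Restricted to the reachable nonterminals, every rule has the form A → t or A → t B, and no two rules for the same A share a first terminal. The grammar encodes a DFA — one run per string.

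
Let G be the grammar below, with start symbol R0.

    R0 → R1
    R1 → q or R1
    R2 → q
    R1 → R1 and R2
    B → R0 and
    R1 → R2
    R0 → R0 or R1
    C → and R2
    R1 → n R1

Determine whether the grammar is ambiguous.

Witness: q or q

Derivation 1: R0 ⇒ R1 ⇒ q or R1 ⇒ q or R2 ⇒ q or q
Derivation 2: R0 ⇒ R0 or R1 ⇒ R1 or R1 ⇒ R2 or R1 ⇒ q or R1 ⇒ q or R2 ⇒ q or q

Two distinct leftmost derivations for the same string.

Ambiguous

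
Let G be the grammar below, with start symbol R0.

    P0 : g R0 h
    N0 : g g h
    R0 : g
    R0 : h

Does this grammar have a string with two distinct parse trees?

Unambiguous

(P0, N0 are unreachable from R0, so their rules don't affect L(R0).) The reachable rules are right-linear with at most one rule per (nonterminal, next-terminal) pair. Each input token forces the next rule, so parsing is deterministic.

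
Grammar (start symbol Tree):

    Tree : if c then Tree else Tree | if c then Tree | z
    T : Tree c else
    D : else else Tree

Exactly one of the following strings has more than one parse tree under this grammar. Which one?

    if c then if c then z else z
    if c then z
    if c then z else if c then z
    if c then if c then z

if c then if c then z else z: 2 trees
if c then z: 1 tree
if c then z else if c then z: 1 tree
if c then if c then z: 1 tree

if c then if c then z else z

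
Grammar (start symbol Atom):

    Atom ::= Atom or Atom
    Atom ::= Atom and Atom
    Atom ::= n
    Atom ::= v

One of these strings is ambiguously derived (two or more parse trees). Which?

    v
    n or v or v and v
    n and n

v: 1 tree
n or v or v and v: 5 trees
n and n: 1 tree

n or v or v and v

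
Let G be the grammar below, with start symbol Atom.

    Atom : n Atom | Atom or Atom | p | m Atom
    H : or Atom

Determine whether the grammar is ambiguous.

Witness: m p or p

Derivation 1: Atom ⇒ Atom or Atom ⇒ m Atom or Atom ⇒ m p or Atom ⇒ m p or p
Derivation 2: Atom ⇒ m Atom ⇒ m Atom or Atom ⇒ m p or Atom ⇒ m p or p

Two distinct leftmost derivations for the same string.

Ambiguous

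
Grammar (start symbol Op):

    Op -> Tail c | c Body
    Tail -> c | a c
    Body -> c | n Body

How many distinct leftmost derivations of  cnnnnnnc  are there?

Parse trees for cnnnnnnc:
  [Op c [Body n [Body n [Body n [Body n [Body n [Body n [Body c]]]]]]]]

1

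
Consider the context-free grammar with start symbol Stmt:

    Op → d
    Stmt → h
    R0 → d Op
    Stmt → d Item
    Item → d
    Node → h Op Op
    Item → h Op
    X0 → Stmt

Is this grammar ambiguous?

(Node, X0, R0 are unreachable from Stmt, so their rules don't affect L(Stmt).) Each reachable nonterminal has at most one production per leading terminal, and all productions are right-linear; the derivation is determined token-by-token.

Unambiguous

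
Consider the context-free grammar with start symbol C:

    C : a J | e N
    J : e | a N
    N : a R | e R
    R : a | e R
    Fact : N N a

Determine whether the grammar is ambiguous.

Only C, J, N, R are reachable from C; ignoring the rest: The reachable rules are right-linear with at most one rule per (nonterminal, next-terminal) pair. Each input token forces the next rule, so parsing is deterministic.

Unambiguous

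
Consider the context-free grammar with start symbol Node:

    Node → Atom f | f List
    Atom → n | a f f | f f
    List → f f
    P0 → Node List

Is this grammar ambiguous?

Ambiguous

Witness: f f f

Derivation 1: Node ⇒ Atom f ⇒ f f f
Derivation 2: Node ⇒ f List ⇒ f f f

Two distinct leftmost derivations for the same string.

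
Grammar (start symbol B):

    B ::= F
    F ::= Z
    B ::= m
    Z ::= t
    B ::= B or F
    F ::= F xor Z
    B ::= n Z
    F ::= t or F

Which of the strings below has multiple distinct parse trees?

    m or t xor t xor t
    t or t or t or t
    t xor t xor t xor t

m or t xor t xor t: 1 tree
t or t or t or t: 8 trees
t xor t xor t xor t: 1 tree

t or t or t or t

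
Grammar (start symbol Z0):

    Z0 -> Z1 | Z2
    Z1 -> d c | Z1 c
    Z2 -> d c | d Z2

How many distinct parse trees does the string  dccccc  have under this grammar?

Parse trees for dccccc:
  [Z0 [Z1 [Z1 [Z1 [Z1 [Z1 d c] c] c] c] c]]

1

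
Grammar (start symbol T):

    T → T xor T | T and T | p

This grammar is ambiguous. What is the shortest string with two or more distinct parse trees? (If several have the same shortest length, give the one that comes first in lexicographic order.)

length 1: no string has ≥2 trees
length 3: no string has ≥2 trees
length 5: p and p and p has 2 parse trees

Two derivations of p and p and p:
  T ⇒ T and T ⇒ T and T and T ⇒ p and T and T ⇒ p and p and T ⇒ p and p and p
  T ⇒ T and T ⇒ p and T ⇒ p and T and T ⇒ p and p and T ⇒ p and p and p

p and p and p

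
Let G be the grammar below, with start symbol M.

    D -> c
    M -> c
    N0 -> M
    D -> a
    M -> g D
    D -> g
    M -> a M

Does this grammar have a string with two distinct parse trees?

(N0 is unreachable from M, so its rules don't affect L(M).) Each reachable nonterminal has at most one production per leading terminal, and all productions are right-linear; the derivation is determined token-by-token.

Unambiguous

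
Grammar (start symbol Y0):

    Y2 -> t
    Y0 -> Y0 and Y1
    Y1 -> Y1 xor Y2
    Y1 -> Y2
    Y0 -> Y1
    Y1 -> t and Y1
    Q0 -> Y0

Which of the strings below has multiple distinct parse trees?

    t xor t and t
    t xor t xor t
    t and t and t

t xor t and t: 1 tree
t xor t xor t: 1 tree
t and t and t: 4 trees

t and t and t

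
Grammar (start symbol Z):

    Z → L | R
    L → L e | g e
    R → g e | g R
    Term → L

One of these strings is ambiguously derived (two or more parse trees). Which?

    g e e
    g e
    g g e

g e e: 1 tree
g e: 2 trees
g g e: 1 tree

g e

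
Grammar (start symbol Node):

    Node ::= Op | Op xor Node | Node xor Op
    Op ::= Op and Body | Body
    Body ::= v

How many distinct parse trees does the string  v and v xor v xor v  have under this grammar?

4

Parse trees for v and v xor v xor v:
  [Node [Op [Op [Body v]] and [Body v]] xor [Node [Op [Body v]] xor [Node [Op [Body v]]]]]
  [Node [Op [Op [Body v]] and [Body v]] xor [Node [Node [Op [Body v]]] xor [Op [Body v]]]]
  [Node [Node [Op [Op [Body v]] and [Body v]] xor [Node [Op [Body v]]]] xor [Op [Body v]]]
  [Node [Node [Node [Op [Op [Body v]] and [Body v]]] xor [Op [Body v]]] xor [Op [Body v]]]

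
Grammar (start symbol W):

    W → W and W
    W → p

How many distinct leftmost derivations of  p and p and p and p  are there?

Parse trees for p and p and p and p:
  [W [W p] and [W [W p] and [W [W p] and [W p]]]]
  [W [W p] and [W [W [W p] and [W p]] and [W p]]]
  [W [W [W p] and [W p]] and [W [W p] and [W p]]]
  [W [W [W p] and [W [W p] and [W p]]] and [W p]]
  [W [W [W [W p] and [W p]] and [W p]] and [W p]]

5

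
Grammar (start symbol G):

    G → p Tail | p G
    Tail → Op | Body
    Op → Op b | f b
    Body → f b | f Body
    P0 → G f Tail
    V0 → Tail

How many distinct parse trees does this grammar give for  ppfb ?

Parse trees for ppfb:
  [G p [G p [Tail [Op f b]]]]
  [G p [G p [Tail [Body f b]]]]

2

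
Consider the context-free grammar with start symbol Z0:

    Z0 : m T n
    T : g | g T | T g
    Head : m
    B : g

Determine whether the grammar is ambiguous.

Ambiguous

Witness: m g g n

Derivation 1: Z0 ⇒ m T n ⇒ m g T n ⇒ m g g n
Derivation 2: Z0 ⇒ m T n ⇒ m T g n ⇒ m g g n

Two distinct leftmost derivations for the same string.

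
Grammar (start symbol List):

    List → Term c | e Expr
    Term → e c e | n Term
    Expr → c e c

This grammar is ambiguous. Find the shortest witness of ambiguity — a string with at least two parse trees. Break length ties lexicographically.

length 4: e c e c has 2 parse trees

Two derivations of e c e c:
  List ⇒ Term c ⇒ e c e c
  List ⇒ e Expr ⇒ e c e c

e c e c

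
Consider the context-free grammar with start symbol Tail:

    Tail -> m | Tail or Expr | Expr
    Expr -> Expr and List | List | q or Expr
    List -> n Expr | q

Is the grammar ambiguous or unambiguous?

Witness: q or q

Derivation 1: Tail ⇒ Tail or Expr ⇒ Expr or Expr ⇒ List or Expr ⇒ q or Expr ⇒ q or List ⇒ q or q
Derivation 2: Tail ⇒ Expr ⇒ q or Expr ⇒ q or List ⇒ q or q

Two distinct leftmost derivations for the same string.

Ambiguous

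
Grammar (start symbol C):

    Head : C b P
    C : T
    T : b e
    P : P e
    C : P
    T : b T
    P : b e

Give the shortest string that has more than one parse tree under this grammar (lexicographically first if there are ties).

b e

length 2: b e has 2 parse trees

Two derivations of b e:
  C ⇒ T ⇒ b e
  C ⇒ P ⇒ b e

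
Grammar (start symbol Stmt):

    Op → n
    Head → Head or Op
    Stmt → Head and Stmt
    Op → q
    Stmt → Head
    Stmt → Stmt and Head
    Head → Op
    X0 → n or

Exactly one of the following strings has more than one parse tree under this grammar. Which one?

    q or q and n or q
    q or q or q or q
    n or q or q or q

q or q and n or q

q or q and n or q: 2 trees
q or q or q or q: 1 tree
n or q or q or q: 1 tree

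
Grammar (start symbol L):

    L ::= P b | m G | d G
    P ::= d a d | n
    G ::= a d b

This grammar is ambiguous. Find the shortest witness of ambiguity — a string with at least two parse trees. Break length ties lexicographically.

d a d b

length 2: no string has ≥2 trees
length 4: d a d b has 2 parse trees

Two derivations of d a d b:
  L ⇒ P b ⇒ d a d b
  L ⇒ d G ⇒ d a d b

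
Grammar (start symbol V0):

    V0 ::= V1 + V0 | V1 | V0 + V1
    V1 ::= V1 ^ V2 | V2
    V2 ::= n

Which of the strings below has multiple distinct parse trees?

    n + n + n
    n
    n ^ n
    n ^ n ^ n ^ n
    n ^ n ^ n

n + n + n: 4 trees
n: 1 tree
n ^ n: 1 tree
n ^ n ^ n ^ n: 1 tree
n ^ n ^ n: 1 tree

n + n + n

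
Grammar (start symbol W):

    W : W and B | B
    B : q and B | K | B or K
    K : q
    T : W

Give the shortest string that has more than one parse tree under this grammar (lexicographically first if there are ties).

length 1: no string has ≥2 trees
length 3: q and q has 2 parse trees

Two derivations of q and q:
  W ⇒ W and B ⇒ B and B ⇒ K and B ⇒ q and B ⇒ q and K ⇒ q and q
  W ⇒ B ⇒ q and B ⇒ q and K ⇒ q and q

q and q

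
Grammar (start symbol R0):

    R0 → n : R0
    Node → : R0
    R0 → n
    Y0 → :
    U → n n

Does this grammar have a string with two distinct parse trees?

(U, Y0, Node are unreachable from R0, so their rules don't affect L(R0).) Right-recursive list with a separator: after each atom, whether the separator follows determines the rule. One parse per string.

Unambiguous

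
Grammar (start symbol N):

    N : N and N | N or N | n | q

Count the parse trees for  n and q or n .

2

Parse trees for n and q or n:
  [N [N n] and [N [N q] or [N n]]]
  [N [N [N n] and [N q]] or [N n]]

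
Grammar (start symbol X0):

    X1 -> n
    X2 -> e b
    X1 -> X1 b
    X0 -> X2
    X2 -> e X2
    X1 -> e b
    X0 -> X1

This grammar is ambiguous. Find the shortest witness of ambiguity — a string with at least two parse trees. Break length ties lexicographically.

e b

length 1: no string has ≥2 trees
length 2: e b has 2 parse trees

Two derivations of e b:
  X0 ⇒ X2 ⇒ e b
  X0 ⇒ X1 ⇒ e b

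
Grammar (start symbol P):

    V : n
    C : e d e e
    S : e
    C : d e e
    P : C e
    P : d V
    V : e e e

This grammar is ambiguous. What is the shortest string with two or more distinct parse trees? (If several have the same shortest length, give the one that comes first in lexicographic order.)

d e e e

length 2: no string has ≥2 trees
length 4: d e e e has 2 parse trees

Two derivations of d e e e:
  P ⇒ C e ⇒ d e e e
  P ⇒ d V ⇒ d e e e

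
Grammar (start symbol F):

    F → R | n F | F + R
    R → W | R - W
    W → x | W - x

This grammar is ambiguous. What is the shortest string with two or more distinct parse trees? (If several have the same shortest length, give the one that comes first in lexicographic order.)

x - x

length 1: no string has ≥2 trees
length 2: no string has ≥2 trees
length 3: x - x has 2 parse trees

Two derivations of x - x:
  F ⇒ R ⇒ W ⇒ W - x ⇒ x - x
  F ⇒ R ⇒ R - W ⇒ W - W ⇒ x - W ⇒ x - x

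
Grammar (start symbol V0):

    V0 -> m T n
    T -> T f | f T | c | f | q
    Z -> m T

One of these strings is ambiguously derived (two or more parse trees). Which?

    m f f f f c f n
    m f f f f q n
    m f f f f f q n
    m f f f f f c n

m f f f f c f n

m f f f f c f n: 5 trees
m f f f f q n: 1 tree
m f f f f f q n: 1 tree
m f f f f f c n: 1 tree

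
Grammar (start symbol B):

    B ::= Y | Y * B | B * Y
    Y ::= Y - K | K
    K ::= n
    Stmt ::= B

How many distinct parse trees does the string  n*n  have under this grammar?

2

Parse trees for n*n:
  [B [Y [K n]] * [B [Y [K n]]]]
  [B [B [Y [K n]]] * [Y [K n]]]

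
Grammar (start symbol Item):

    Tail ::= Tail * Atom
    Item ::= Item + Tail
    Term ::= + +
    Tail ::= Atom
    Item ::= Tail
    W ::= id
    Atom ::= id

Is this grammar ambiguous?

Only Item, Tail, Atom are reachable from Item; ignoring the rest: Item → Item + Tail | Tail  ;  Tail → Tail * Atom | Atom  — a left-associative chain with Atom at the bottom. Each string factors uniquely by precedence.

Unambiguous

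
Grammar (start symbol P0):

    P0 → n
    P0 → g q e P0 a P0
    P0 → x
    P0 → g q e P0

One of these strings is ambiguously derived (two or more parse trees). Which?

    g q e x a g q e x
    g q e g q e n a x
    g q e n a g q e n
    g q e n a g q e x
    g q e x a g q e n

g q e g q e n a x

g q e x a g q e x: 1 tree
g q e g q e n a x: 2 trees
g q e n a g q e n: 1 tree
g q e n a g q e x: 1 tree
g q e x a g q e n: 1 tree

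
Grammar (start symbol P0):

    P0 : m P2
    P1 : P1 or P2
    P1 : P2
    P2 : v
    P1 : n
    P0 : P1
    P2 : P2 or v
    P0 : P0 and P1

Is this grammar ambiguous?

Ambiguous

Witness: v or v

Derivation 1: P0 ⇒ P1 ⇒ P1 or P2 ⇒ P2 or P2 ⇒ v or P2 ⇒ v or v
Derivation 2: P0 ⇒ P1 ⇒ P2 ⇒ P2 or v ⇒ v or v

Two distinct leftmost derivations for the same string.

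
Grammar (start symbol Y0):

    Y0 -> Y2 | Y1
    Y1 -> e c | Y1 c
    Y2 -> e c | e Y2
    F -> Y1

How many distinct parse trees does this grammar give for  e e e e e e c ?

1

Parse trees for e e e e e e c:
  [Y0 [Y2 e [Y2 e [Y2 e [Y2 e [Y2 e [Y2 e c]]]]]]]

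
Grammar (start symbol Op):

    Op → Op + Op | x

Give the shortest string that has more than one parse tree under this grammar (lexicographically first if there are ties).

x + x + x

length 1: no string has ≥2 trees
length 3: no string has ≥2 trees
length 5: x + x + x has 2 parse trees

Two derivations of x + x + x:
  Op ⇒ Op + Op ⇒ Op + Op + Op ⇒ x + Op + Op ⇒ x + x + Op ⇒ x + x + x
  Op ⇒ Op + Op ⇒ x + Op ⇒ x + Op + Op ⇒ x + x + Op ⇒ x + x + x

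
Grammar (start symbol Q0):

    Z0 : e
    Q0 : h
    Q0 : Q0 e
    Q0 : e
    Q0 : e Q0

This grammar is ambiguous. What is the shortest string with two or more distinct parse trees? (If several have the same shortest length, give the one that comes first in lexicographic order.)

length 1: no string has ≥2 trees
length 2: e e has 2 parse trees

Two derivations of e e:
  Q0 ⇒ Q0 e ⇒ e e
  Q0 ⇒ e Q0 ⇒ e e

e e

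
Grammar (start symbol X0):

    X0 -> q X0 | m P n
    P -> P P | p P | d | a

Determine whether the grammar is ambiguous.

Ambiguous

Witness: m a a a n

Derivation 1: X0 ⇒ m P n ⇒ m P P n ⇒ m P P P n ⇒ m a P P n ⇒ m a a P n ⇒ m a a a n
Derivation 2: X0 ⇒ m P n ⇒ m P P n ⇒ m a P n ⇒ m a P P n ⇒ m a a P n ⇒ m a a a n

Two distinct leftmost derivations for the same string.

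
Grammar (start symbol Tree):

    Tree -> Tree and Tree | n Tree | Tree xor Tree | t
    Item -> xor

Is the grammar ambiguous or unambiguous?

Witness: n t and t

Derivation 1: Tree ⇒ Tree and Tree ⇒ n Tree and Tree ⇒ n t and Tree ⇒ n t and t
Derivation 2: Tree ⇒ n Tree ⇒ n Tree and Tree ⇒ n t and Tree ⇒ n t and t

Two distinct leftmost derivations for the same string.

Ambiguous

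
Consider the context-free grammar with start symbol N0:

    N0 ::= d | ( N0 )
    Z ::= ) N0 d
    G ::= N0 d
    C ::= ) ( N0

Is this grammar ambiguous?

Only N0 is reachable from N0; ignoring the rest: Each string is a nest of matched brackets around a single atom. An opening bracket forces the recursive rule; an atom forces the base rule.

Unambiguous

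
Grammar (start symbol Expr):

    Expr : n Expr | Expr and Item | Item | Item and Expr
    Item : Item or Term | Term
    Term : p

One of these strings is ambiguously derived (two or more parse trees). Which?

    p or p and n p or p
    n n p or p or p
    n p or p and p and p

p or p and n p or p: 1 tree
n n p or p or p: 1 tree
n p or p and p and p: 7 trees

n p or p and p and p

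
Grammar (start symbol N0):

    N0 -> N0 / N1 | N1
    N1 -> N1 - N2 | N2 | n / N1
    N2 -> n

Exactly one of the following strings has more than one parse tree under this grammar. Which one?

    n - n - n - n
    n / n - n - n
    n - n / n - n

n - n - n - n: 1 tree
n / n - n - n: 4 trees
n - n / n - n: 1 tree

n / n - n - n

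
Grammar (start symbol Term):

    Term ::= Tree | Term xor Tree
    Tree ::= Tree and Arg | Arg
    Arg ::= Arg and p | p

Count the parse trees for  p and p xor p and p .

4

Parse trees for p and p xor p and p:
  [Term [Term [Tree [Tree [Arg p]] and [Arg p]]] xor [Tree [Tree [Arg p]] and [Arg p]]]
  [Term [Term [Tree [Tree [Arg p]] and [Arg p]]] xor [Tree [Arg [Arg p] and p]]]
  [Term [Term [Tree [Arg [Arg p] and p]]] xor [Tree [Tree [Arg p]] and [Arg p]]]
  [Term [Term [Tree [Arg [Arg p] and p]]] xor [Tree [Arg [Arg p] and p]]]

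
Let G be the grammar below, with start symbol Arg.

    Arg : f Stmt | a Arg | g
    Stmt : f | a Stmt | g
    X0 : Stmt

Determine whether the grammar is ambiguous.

Unambiguous

Only Arg, Stmt are reachable from Arg; ignoring the rest: Each reachable nonterminal has at most one production per leading terminal, and all productions are right-linear; the derivation is determined token-by-token.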